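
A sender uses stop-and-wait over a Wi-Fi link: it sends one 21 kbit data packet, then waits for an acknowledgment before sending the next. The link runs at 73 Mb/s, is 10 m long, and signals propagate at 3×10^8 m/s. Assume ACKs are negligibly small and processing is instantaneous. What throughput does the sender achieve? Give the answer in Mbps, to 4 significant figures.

t_tx = L/R = 21000/73000000 = 0.000287671 s.
t_prop = 10/300000000 = 3.33333e-08 s; RTT = 6.66667e-08 s.
Cycle = t_tx + RTT = 0.000287738 s.
Throughput = L / cycle = 21000 / 0.000287738 = 72.98 Mbps.

72.98 Mbps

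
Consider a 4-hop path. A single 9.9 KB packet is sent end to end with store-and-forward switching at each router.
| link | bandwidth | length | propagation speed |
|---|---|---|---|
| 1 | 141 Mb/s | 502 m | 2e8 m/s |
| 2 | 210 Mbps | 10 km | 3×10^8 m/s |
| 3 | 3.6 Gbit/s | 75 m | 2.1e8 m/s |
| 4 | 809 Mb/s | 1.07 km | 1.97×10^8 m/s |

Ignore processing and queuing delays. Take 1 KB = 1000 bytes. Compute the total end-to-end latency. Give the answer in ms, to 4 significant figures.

L = 79200 bits.
Transmission delays (L/R per hop): 0.561702, 0.377143, 0.022, 0.0978986 ms; sum = 1.05874 ms.
Propagation delays (d/s per hop): 0.00251, 0.0333333, 0.000357143, 0.00543147 ms; sum = 0.0416319 ms.
End-to-end = 1.100 ms.

1.100 ms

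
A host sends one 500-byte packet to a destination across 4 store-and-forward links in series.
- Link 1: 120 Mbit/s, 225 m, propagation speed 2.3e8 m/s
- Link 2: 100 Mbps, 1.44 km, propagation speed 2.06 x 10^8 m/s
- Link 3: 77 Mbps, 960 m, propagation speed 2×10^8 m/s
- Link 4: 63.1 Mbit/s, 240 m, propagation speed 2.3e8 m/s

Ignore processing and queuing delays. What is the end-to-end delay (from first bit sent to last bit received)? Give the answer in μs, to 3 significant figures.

202 μs

L = 500 × 8 = 4000 bits.
Transmission delays (L/R per hop): 33.3333, 40, 51.9481, 63.3914 μs; sum = 188.673 μs.
Propagation delays (d/s per hop): 0.978261, 6.99029, 4.8, 1.04348 μs; sum = 13.812 μs.
End-to-end = 202 μs.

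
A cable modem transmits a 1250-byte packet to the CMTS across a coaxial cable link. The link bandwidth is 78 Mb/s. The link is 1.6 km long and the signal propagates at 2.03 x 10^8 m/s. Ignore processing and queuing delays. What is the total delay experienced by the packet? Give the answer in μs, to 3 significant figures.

136 μs

L = 1250 × 8 = 10000 bits.
Transmission delay = L/R = 10000 / 78000000 = 128.205 μs.
Propagation delay = d/s = 1600 m / 2.03e+08 m/s = 7.88177 μs.
Total = 136 μs.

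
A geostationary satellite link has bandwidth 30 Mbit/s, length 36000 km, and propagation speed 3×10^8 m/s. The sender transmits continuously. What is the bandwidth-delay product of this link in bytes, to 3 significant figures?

Propagation delay = 36000000 / 300000000 = 0.12 s.
BDP = R × t_prop = 30000000 × 0.12 = 3600000 bits.
In bytes: 3600000/8 = 450000 bytes.

450000 bytes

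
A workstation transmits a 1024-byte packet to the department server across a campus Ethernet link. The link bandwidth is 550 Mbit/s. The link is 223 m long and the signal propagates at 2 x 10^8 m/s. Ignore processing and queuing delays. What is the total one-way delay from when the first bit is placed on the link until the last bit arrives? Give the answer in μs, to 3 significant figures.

L = 1024 × 8 = 8192 bits.
Transmission delay = L/R = 8192 / 550000000 = 14.8945 μs.
Propagation delay = d/s = 223 m / 200000000 m/s = 1.115 μs.
Total = 16.0 μs.

16.0 μs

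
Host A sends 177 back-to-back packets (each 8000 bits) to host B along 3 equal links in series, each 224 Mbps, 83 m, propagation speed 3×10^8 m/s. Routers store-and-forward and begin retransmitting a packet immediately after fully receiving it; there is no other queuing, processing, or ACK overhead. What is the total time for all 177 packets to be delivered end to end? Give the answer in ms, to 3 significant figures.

6.39 ms

Per-hop transmission t_tx = L/R = 8000/224000000 = 0.0357143 ms.
Per-hop propagation t_prop = 83/300000000 = 0.000276667 ms.
Pipeline fill: first packet needs 3·t_tx to clear all hops; remaining 176 packets each add one t_tx.
Total = (3+177-1)·t_tx + 3·t_prop = 179·0.0357143 + 3·0.000276667 = 6.39 ms.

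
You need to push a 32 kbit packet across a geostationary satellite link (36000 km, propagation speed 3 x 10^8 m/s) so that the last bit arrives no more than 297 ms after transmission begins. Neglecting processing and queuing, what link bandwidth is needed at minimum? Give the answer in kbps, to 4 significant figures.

Propagation delay = 36000000 / 300000000 = 120 ms.
Transmission budget = 297 − 120 = 177 ms.
R ≥ L / t_tx = 32000 bits / 0.177 s = 180.8 kbps.

180.8 kbps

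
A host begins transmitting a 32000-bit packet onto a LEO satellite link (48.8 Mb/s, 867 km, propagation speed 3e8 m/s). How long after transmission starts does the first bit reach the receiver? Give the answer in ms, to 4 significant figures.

2.890 ms

First bit experiences only propagation delay: d/s = 867000/300000000 = 2.890 ms.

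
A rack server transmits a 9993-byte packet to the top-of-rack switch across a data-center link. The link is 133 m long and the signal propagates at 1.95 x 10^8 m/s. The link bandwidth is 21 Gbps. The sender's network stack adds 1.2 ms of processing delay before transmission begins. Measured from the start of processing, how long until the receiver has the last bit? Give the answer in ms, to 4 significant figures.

1.204 ms

L = 9993 × 8 = 79944 bits.
Transmission delay = L/R = 79944 / 21000000000 = 0.00380686 ms.
Propagation delay = d/s = 133 m / 195000000 m/s = 0.000682051 ms.
Plus processing delay 1.2 ms = 1.2 ms.
Total = 1.204 ms.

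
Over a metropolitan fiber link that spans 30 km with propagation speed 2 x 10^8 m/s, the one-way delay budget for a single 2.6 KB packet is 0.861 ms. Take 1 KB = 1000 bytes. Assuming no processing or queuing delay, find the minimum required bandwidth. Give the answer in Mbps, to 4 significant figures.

L = 20800 bits.
Propagation delay = 30000 / 200000000 = 0.15 ms.
Transmission budget = 0.861 − 0.15 = 0.711 ms.
R ≥ L / t_tx = 20800 bits / 0.000711 s = 29.25 Mbps.

29.25 Mbps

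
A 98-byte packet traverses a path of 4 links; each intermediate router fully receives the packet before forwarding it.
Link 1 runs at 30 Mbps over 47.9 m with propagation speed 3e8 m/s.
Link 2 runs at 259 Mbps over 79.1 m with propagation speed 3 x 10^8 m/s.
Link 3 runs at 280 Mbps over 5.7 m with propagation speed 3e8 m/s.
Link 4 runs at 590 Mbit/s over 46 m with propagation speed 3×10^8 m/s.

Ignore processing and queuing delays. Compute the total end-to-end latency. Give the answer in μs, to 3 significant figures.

33.9 μs

L = 98 × 8 = 784 bits.
Transmission delays (L/R per hop): 26.1333, 3.02703, 2.8, 1.32881 μs; sum = 33.2892 μs.
Propagation delays (d/s per hop): 0.159667, 0.263667, 0.019, 0.153333 μs; sum = 0.595667 μs.
End-to-end = 33.9 μs.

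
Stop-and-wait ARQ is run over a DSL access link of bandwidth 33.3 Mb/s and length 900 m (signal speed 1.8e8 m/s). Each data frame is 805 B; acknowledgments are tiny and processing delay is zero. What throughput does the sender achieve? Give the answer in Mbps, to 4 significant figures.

31.66 Mbps

t_tx = L/R = 6440/3.33e+07 = 0.000193393 s.
t_prop = 900/180000000 = 5e-06 s; RTT = 1e-05 s.
Cycle = t_tx + RTT = 0.000203393 s.
Throughput = L / cycle = 6440 / 0.000203393 = 31.66 Mbps.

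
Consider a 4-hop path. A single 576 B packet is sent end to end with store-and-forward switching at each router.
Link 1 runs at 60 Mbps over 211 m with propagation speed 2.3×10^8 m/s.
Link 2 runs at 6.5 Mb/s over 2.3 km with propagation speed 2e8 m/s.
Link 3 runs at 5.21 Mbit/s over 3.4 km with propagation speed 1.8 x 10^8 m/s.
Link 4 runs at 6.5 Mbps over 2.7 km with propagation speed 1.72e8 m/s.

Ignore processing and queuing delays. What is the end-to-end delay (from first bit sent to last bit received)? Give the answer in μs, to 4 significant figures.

L = 576 × 8 = 4608 bits.
Transmission delays (L/R per hop): 76.8, 708.923, 884.453, 708.923 μs; sum = 2379.1 μs.
Propagation delays (d/s per hop): 0.917391, 11.5, 18.8889, 15.6977 μs; sum = 47.004 μs.
End-to-end = 2426 μs.

2426 μs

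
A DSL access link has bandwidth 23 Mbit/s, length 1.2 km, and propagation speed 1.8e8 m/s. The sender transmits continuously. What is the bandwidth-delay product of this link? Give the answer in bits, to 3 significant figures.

153 bits

Propagation delay = 1200 / 180000000 = 6.66667e-06 s.
BDP = R × t_prop = 23000000 × 6.66667e-06 = 153.333 bits.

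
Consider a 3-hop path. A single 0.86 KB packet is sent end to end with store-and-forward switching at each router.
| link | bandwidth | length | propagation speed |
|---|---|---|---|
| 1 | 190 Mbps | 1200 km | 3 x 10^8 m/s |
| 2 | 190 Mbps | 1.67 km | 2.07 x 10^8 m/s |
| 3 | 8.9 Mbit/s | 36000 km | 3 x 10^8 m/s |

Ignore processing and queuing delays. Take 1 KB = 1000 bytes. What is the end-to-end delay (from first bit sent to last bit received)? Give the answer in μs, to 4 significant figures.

L = 6880 bits.
Transmission delays (L/R per hop): 36.2105, 36.2105, 773.034 μs; sum = 845.455 μs.
Propagation delays (d/s per hop): 4000, 8.06763, 120000 μs; sum = 124008 μs.
End-to-end = 124900 μs.

124900 μs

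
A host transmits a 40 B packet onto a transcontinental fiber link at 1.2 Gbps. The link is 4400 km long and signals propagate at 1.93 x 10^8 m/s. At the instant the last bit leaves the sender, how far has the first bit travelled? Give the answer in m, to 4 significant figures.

51.47 m

t_tx = L/R = 320/1200000000 = 2.66667e-07 s.
Distance = s × t_tx = 193000000 × 2.66667e-07 = 51.47 m.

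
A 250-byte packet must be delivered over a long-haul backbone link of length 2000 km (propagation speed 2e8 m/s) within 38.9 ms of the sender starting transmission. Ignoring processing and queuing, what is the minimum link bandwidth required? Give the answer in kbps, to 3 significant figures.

69.2 kbps

L = 2000 bits.
Propagation delay = 2000000 / 200000000 = 10 ms.
Transmission budget = 38.9 − 10 = 28.9 ms.
R ≥ L / t_tx = 2000 bits / 0.0289 s = 69.2 kbps.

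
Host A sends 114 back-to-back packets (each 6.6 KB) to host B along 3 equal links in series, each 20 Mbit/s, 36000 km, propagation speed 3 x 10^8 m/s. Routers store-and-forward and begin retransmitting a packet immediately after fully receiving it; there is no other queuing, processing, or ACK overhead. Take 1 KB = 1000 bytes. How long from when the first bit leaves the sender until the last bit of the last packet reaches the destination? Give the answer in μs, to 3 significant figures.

666000 μs

Per-hop transmission t_tx = L/R = 52800/20000000 = 2640 μs.
Per-hop propagation t_prop = 36000000/300000000 = 120000 μs.
Pipeline fill: first packet needs 3·t_tx to clear all hops; remaining 113 packets each add one t_tx.
Total = (3+114-1)·t_tx + 3·t_prop = 116·2640 + 3·120000 = 666000 μs.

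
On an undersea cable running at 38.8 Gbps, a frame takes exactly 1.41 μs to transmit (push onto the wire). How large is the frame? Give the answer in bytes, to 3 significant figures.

L = R × t_tx = 38800000000 b/s × 1.41e-06 s = 54708 bits.
In bytes: 54708 / 8 = 6840 bytes.

6840 bytes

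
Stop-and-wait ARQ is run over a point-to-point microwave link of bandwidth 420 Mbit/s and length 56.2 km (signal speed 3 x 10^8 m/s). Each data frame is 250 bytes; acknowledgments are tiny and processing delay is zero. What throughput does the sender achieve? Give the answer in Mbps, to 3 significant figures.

5.27 Mbps

t_tx = L/R = 2000/420000000 = 4.7619e-06 s.
t_prop = 56200/300000000 = 0.000187333 s; RTT = 0.000374667 s.
Cycle = t_tx + RTT = 0.000379429 s.
Throughput = L / cycle = 2000 / 0.000379429 = 5.27 Mbps.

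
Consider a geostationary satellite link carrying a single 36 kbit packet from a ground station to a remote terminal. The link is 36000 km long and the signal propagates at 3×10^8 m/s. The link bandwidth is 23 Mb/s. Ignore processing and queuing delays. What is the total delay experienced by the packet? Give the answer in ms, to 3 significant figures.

122 ms

L = 36000 bits.
Transmission delay = L/R = 36000 / 23000000 = 1.56522 ms.
Propagation delay = d/s = 36000000 m / 300000000 m/s = 120 ms.
Total = 122 ms.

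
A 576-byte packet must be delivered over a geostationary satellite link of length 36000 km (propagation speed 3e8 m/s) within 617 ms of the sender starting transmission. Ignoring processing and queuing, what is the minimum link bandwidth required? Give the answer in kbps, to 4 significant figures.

9.272 kbps

L = 4608 bits.
Propagation delay = 36000000 / 300000000 = 120 ms.
Transmission budget = 617 − 120 = 497 ms.
R ≥ L / t_tx = 4608 bits / 0.497 s = 9.272 kbps.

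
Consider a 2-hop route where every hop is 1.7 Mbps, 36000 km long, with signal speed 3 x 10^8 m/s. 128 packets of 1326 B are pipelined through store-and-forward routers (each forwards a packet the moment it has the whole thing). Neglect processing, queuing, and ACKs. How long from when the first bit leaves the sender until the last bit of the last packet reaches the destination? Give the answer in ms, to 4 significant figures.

1045 ms

Per-hop transmission t_tx = L/R = 10608/1700000 = 6.24 ms.
Per-hop propagation t_prop = 36000000/300000000 = 120 ms.
Pipeline fill: first packet needs 2·t_tx to clear all hops; remaining 127 packets each add one t_tx.
Total = (2+128-1)·t_tx + 2·t_prop = 129·6.24 + 2·120 = 1045 ms.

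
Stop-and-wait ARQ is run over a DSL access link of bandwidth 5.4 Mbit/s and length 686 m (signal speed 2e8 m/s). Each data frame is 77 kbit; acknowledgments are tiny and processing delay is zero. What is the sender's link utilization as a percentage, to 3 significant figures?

t_tx = L/R = 77000/5400000 = 0.0142593 s.
t_prop = 686/200000000 = 3.43e-06 s; RTT = 6.86e-06 s.
Cycle = t_tx + RTT = 0.0142661 s.
Utilization = t_tx / cycle = 0.0142593/0.0142661 = 100 %.

100 %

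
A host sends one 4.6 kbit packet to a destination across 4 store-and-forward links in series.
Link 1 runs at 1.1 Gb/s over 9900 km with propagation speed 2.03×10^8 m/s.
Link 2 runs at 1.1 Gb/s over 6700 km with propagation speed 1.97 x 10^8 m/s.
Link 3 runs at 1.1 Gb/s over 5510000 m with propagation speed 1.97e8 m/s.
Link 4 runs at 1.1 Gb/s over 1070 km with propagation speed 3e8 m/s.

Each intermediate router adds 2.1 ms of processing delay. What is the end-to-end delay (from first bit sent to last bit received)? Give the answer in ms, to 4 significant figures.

L = 4600 bits.
Transmission delay per hop = L/R = 4600/1100000000 = 0.00418182 ms; 4 hops → 0.0167273 ms.
Propagation delays (d/s per hop): 48.7685, 34.0102, 27.9695, 3.56667 ms; sum = 114.315 ms.
Processing at 3 router(s): 3 × 2.1 ms = 6.3 ms.
End-to-end = 120.6 ms.

120.6 ms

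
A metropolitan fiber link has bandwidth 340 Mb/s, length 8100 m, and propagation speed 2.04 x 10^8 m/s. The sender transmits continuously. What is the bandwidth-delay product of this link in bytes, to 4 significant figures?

1688 bytes

Propagation delay = 8100 / 204000000 = 3.97059e-05 s.
BDP = R × t_prop = 340000000 × 3.97059e-05 = 13500 bits.
In bytes: 13500/8 = 1688 bytes.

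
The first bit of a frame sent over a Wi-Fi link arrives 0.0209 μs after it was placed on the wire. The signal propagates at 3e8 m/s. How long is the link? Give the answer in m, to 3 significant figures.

6.27 m

d = s × t_prop = 300000000 × 2.09e-08 = 6.27 m.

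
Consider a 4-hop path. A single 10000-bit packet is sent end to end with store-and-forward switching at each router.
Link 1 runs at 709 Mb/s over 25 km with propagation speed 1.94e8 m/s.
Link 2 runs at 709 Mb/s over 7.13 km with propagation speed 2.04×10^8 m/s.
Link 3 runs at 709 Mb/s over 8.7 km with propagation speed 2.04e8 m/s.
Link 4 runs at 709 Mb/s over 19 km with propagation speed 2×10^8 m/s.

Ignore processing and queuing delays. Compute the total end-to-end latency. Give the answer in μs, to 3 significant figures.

Transmission delay per hop = L/R = 10000/709000000 = 14.1044 μs; 4 hops → 56.4175 μs.
Propagation delays (d/s per hop): 128.866, 34.951, 42.6471, 95 μs; sum = 301.464 μs.
End-to-end = 358 μs.

358 μs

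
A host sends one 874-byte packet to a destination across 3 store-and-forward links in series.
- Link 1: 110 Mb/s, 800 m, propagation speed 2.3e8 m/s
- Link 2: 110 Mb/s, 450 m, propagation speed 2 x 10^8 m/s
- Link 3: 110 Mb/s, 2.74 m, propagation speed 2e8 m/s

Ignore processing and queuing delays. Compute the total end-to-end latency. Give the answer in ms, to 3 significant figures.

L = 874 × 8 = 6992 bits.
Transmission delay per hop = L/R = 6992/110000000 = 0.0635636 ms; 3 hops → 0.190691 ms.
Propagation delays (d/s per hop): 0.00347826, 0.00225, 1.37e-05 ms; sum = 0.00574196 ms.
End-to-end = 0.196 ms.

0.196 ms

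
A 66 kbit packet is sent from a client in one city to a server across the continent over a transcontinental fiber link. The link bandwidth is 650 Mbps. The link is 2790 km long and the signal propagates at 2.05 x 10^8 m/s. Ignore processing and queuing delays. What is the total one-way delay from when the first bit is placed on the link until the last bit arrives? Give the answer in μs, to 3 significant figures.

L = 66000 bits.
Transmission delay = L/R = 66000 / 650000000 = 101.538 μs.
Propagation delay = d/s = 2790000 m / 2.05e+08 m/s = 13609.8 μs.
Total = 13700 μs.

13700 μs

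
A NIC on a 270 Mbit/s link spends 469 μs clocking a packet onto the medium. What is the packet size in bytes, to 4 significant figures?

L = R × t_tx = 270000000 b/s × 0.000469 s = 126630 bits.
In bytes: 126630 / 8 = 15830 bytes.

15830 bytes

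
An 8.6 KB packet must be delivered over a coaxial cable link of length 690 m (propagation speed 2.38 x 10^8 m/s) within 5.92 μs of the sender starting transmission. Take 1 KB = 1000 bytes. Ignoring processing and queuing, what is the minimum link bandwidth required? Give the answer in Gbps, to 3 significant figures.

22.8 Gbps

L = 68800 bits.
Propagation delay = 690 / 238000000 = 2.89916 μs.
Transmission budget = 5.92 − 2.89916 = 3.02084 μs.
R ≥ L / t_tx = 68800 bits / 3.02084e-06 s = 22.8 Gbps.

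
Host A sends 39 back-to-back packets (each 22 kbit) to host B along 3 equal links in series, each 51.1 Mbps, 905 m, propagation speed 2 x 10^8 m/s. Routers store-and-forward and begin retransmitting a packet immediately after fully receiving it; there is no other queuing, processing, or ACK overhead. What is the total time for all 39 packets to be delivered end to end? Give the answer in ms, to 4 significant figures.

17.67 ms

Per-hop transmission t_tx = L/R = 22000/51100000 = 0.430528 ms.
Per-hop propagation t_prop = 905/200000000 = 0.004525 ms.
Pipeline fill: first packet needs 3·t_tx to clear all hops; remaining 38 packets each add one t_tx.
Total = (3+39-1)·t_tx + 3·t_prop = 41·0.430528 + 3·0.004525 = 17.67 ms.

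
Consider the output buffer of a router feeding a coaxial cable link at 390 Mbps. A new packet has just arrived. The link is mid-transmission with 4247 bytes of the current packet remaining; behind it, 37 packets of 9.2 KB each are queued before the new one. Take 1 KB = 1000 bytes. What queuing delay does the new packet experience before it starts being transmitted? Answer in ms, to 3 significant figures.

Each queued packet: L/R = 73600/390000000 = 0.188718 ms.
37 queued → 6.98256 ms.
Plus remaining 33976 bits of current packet: 0.0871179 ms.
Queuing delay = 7.07 ms.

7.07 ms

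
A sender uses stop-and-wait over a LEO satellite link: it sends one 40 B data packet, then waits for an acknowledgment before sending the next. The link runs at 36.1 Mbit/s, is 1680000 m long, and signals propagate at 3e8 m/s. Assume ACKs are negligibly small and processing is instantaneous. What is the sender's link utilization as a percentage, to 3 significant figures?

t_tx = L/R = 320/36100000 = 8.86427e-06 s.
t_prop = 1680000/300000000 = 0.0056 s; RTT = 0.0112 s.
Cycle = t_tx + RTT = 0.0112089 s.
Utilization = t_tx / cycle = 8.86427e-06/0.0112089 = 0.0791 %.

0.0791 %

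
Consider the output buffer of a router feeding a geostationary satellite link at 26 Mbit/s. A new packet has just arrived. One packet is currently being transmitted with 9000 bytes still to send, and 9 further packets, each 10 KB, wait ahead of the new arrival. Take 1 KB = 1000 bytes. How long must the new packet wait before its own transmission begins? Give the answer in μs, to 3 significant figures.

Each queued packet: L/R = 80000/26000000 = 3076.92 μs.
9 queued → 27692.3 μs.
Plus remaining 72000 bits of current packet: 2769.23 μs.
Queuing delay = 30500 μs.

30500 μs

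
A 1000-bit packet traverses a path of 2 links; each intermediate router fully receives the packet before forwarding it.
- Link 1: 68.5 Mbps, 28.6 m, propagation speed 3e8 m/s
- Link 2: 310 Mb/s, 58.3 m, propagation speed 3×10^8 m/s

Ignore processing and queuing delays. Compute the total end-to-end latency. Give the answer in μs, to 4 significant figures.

18.11 μs

Transmission delays (L/R per hop): 14.5985, 3.22581 μs; sum = 17.8243 μs.
Propagation delays (d/s per hop): 0.0953333, 0.194333 μs; sum = 0.289667 μs.
End-to-end = 18.11 μs.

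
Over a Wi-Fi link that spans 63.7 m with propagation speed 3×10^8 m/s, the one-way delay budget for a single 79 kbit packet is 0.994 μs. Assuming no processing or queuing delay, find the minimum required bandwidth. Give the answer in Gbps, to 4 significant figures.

101.1 Gbps

Propagation delay = 63.7 / 300000000 = 0.212333 μs.
Transmission budget = 0.994 − 0.212333 = 0.781667 μs.
R ≥ L / t_tx = 79000 bits / 7.81667e-07 s = 101.1 Gbps.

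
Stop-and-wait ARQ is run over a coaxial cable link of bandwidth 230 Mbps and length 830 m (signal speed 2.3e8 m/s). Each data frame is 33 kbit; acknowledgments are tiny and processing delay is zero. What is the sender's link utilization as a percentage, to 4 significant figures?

95.21 %

t_tx = L/R = 33000/230000000 = 0.000143478 s.
t_prop = 830/2.3e+08 = 3.6087e-06 s; RTT = 7.21739e-06 s.
Cycle = t_tx + RTT = 0.000150696 s.
Utilization = t_tx / cycle = 0.000143478/0.000150696 = 95.21 %.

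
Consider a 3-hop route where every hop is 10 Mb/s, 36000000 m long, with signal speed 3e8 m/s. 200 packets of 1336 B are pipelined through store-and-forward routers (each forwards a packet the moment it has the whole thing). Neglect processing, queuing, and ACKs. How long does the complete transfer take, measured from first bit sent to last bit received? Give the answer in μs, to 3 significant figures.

576000 μs

Per-hop transmission t_tx = L/R = 10688/10000000 = 1068.8 μs.
Per-hop propagation t_prop = 36000000/300000000 = 120000 μs.
Pipeline fill: first packet needs 3·t_tx to clear all hops; remaining 199 packets each add one t_tx.
Total = (3+200-1)·t_tx + 3·t_prop = 202·1068.8 + 3·120000 = 576000 μs.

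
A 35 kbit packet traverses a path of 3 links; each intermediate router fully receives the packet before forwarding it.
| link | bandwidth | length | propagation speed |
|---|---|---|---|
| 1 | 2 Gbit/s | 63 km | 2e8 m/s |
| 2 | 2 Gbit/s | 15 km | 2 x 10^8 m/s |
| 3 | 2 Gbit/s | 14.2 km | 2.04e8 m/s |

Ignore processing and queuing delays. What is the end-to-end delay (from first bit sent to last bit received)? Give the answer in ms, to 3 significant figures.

0.512 ms

L = 35000 bits.
Transmission delay per hop = L/R = 35000/2000000000 = 0.0175 ms; 3 hops → 0.0525 ms.
Propagation delays (d/s per hop): 0.315, 0.075, 0.0696078 ms; sum = 0.459608 ms.
End-to-end = 0.512 ms.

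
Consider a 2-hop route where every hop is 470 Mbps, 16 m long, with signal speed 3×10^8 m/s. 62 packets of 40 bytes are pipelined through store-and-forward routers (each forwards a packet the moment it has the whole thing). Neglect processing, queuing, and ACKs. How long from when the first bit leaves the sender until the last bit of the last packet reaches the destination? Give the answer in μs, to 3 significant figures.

Per-hop transmission t_tx = L/R = 320/470000000 = 0.680851 μs.
Per-hop propagation t_prop = 16/300000000 = 0.0533333 μs.
Pipeline fill: first packet needs 2·t_tx to clear all hops; remaining 61 packets each add one t_tx.
Total = (2+62-1)·t_tx + 2·t_prop = 63·0.680851 + 2·0.0533333 = 43.0 μs.

43.0 μs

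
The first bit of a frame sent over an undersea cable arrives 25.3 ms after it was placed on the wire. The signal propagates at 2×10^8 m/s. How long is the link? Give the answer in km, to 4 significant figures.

5060 km

d = s × t_prop = 200000000 × 0.0253 = 5060 km.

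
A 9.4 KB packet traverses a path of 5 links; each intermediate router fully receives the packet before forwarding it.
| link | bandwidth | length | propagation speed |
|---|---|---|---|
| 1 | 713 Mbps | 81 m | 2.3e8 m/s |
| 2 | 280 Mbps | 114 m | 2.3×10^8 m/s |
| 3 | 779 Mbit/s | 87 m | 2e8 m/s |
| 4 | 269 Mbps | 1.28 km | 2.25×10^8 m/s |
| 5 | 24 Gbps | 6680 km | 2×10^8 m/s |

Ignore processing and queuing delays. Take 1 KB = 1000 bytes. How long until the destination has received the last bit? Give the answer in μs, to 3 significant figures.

34200 μs

L = 75200 bits.
Transmission delays (L/R per hop): 105.47, 268.571, 96.534, 279.554, 3.13333 μs; sum = 753.263 μs.
Propagation delays (d/s per hop): 0.352174, 0.495652, 0.435, 5.68889, 33400 μs; sum = 33407 μs.
End-to-end = 34200 μs.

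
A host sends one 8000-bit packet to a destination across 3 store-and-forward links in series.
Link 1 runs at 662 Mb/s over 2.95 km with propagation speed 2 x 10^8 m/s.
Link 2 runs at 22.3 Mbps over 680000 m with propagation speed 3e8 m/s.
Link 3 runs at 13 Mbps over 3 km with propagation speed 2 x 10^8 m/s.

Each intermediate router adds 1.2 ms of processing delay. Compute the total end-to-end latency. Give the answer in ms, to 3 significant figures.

Transmission delays (L/R per hop): 0.0120846, 0.358744, 0.615385 ms; sum = 0.986214 ms.
Propagation delays (d/s per hop): 0.01475, 2.26667, 0.015 ms; sum = 2.29642 ms.
Processing at 2 router(s): 2 × 1.2 ms = 2.4 ms.
End-to-end = 5.68 ms.

5.68 ms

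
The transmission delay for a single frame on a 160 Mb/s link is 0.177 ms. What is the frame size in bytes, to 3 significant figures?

L = R × t_tx = 160000000 b/s × 0.000177 s = 28320 bits.
In bytes: 28320 / 8 = 3540 bytes.

3540 bytes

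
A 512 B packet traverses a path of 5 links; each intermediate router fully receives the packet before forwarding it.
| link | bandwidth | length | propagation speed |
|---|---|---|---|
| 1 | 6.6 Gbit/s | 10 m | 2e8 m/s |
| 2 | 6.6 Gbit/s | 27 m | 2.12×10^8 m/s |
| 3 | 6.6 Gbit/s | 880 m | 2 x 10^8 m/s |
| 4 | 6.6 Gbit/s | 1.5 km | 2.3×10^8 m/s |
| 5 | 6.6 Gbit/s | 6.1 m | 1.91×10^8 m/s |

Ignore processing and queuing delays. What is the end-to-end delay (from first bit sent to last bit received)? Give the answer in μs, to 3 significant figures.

14.2 μs

L = 512 × 8 = 4096 bits.
Transmission delay per hop = L/R = 4096/6600000000 = 0.620606 μs; 5 hops → 3.10303 μs.
Propagation delays (d/s per hop): 0.05, 0.127358, 4.4, 6.52174, 0.0319372 μs; sum = 11.131 μs.
End-to-end = 14.2 μs.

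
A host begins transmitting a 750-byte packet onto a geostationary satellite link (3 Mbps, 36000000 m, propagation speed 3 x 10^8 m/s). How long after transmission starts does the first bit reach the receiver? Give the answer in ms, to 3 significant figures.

First bit experiences only propagation delay: d/s = 36000000/300000000 = 120 ms.

120 ms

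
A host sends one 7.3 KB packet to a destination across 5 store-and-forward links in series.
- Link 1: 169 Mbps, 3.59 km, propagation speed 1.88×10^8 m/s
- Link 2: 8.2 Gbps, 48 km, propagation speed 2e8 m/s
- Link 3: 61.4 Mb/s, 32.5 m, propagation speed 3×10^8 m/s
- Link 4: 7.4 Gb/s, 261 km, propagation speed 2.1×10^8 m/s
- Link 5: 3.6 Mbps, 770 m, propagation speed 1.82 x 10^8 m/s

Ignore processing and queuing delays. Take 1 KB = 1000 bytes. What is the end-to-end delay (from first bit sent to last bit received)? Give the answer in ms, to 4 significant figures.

L = 58400 bits.
Transmission delays (L/R per hop): 0.345562, 0.00712195, 0.95114, 0.00789189, 16.2222 ms; sum = 17.5339 ms.
Propagation delays (d/s per hop): 0.0190957, 0.24, 0.000108333, 1.24286, 0.00423077 ms; sum = 1.50629 ms.
End-to-end = 19.04 ms.

19.04 ms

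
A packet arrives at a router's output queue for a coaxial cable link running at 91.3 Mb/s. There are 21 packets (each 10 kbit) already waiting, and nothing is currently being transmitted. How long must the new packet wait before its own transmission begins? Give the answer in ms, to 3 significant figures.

Each queued packet: L/R = 10000/91300000 = 0.109529 ms.
21 queued → 2.30011 ms.
Queuing delay = 2.30 ms.

2.30 ms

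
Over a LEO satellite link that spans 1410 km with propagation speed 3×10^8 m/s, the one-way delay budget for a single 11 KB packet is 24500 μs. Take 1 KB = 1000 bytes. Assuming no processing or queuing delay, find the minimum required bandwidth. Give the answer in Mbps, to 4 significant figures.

L = 88000 bits.
Propagation delay = 1410000 / 300000000 = 4700 μs.
Transmission budget = 24500 − 4700 = 19800 μs.
R ≥ L / t_tx = 88000 bits / 0.0198 s = 4.444 Mbps.

4.444 Mbps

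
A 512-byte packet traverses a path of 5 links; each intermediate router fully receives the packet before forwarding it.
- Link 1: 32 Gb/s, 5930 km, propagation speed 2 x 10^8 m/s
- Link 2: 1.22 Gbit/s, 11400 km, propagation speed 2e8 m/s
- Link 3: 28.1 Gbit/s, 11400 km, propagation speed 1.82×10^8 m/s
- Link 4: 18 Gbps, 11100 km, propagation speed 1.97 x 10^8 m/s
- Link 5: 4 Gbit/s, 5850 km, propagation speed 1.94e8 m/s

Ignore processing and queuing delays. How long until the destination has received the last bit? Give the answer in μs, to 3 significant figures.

236000 μs

L = 512 × 8 = 4096 bits.
Transmission delays (L/R per hop): 0.128, 3.35738, 0.145765, 0.227556, 1.024 μs; sum = 4.8827 μs.
Propagation delays (d/s per hop): 29650, 57000, 62637.4, 56345.2, 30154.6 μs; sum = 235787 μs.
End-to-end = 236000 μs.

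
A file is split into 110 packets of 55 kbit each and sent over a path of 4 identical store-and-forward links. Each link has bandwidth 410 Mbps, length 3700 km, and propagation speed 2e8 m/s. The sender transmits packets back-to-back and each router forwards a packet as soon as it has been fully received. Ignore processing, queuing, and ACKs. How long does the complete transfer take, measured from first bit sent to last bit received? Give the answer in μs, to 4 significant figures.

89160 μs

Per-hop transmission t_tx = L/R = 55000/410000000 = 134.146 μs.
Per-hop propagation t_prop = 3700000/200000000 = 18500 μs.
Pipeline fill: first packet needs 4·t_tx to clear all hops; remaining 109 packets each add one t_tx.
Total = (4+110-1)·t_tx + 4·t_prop = 113·134.146 + 4·18500 = 89160 μs.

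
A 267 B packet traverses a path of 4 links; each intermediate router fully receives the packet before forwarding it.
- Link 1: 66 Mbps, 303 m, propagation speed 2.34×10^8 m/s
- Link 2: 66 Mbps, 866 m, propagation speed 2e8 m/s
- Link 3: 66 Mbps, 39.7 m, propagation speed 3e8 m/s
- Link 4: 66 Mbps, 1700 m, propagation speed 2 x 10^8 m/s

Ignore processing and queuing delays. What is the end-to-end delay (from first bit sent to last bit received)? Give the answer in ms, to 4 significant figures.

L = 267 × 8 = 2136 bits.
Transmission delay per hop = L/R = 2136/66000000 = 0.0323636 ms; 4 hops → 0.129455 ms.
Propagation delays (d/s per hop): 0.00129487, 0.00433, 0.000132333, 0.0085 ms; sum = 0.0142572 ms.
End-to-end = 0.1437 ms.

0.1437 ms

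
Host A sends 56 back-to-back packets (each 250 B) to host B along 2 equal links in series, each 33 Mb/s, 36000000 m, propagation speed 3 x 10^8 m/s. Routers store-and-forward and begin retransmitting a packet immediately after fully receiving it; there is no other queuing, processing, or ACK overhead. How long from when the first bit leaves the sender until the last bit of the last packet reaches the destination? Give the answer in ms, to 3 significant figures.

243 ms

Per-hop transmission t_tx = L/R = 2000/33000000 = 0.0606061 ms.
Per-hop propagation t_prop = 36000000/300000000 = 120 ms.
Pipeline fill: first packet needs 2·t_tx to clear all hops; remaining 55 packets each add one t_tx.
Total = (2+56-1)·t_tx + 2·t_prop = 57·0.0606061 + 2·120 = 243 ms.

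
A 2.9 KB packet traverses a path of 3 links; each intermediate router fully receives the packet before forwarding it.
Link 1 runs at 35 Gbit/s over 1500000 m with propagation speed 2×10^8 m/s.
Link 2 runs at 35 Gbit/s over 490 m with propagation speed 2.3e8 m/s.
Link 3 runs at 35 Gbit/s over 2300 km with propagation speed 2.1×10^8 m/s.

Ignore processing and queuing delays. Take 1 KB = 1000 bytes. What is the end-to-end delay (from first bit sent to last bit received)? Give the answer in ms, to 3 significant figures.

L = 23200 bits.
Transmission delay per hop = L/R = 23200/35000000000 = 0.000662857 ms; 3 hops → 0.00198857 ms.
Propagation delays (d/s per hop): 7.5, 0.00213043, 10.9524 ms; sum = 18.4545 ms.
End-to-end = 18.5 ms.

18.5 ms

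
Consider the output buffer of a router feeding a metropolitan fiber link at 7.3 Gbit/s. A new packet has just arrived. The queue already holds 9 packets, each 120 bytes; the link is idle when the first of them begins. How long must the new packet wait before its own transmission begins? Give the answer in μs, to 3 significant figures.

Each queued packet: L/R = 960/7300000000 = 0.131507 μs.
9 queued → 1.18356 μs.
Queuing delay = 1.18 μs.

1.18 μs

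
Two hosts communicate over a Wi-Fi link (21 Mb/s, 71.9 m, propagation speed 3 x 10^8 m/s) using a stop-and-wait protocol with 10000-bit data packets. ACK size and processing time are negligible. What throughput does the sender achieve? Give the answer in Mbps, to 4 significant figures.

t_tx = L/R = 10000/21000000 = 0.00047619 s.
t_prop = 71.9/300000000 = 2.39667e-07 s; RTT = 4.79333e-07 s.
Cycle = t_tx + RTT = 0.00047667 s.
Throughput = L / cycle = 10000 / 0.00047667 = 20.98 Mbps.

20.98 Mbps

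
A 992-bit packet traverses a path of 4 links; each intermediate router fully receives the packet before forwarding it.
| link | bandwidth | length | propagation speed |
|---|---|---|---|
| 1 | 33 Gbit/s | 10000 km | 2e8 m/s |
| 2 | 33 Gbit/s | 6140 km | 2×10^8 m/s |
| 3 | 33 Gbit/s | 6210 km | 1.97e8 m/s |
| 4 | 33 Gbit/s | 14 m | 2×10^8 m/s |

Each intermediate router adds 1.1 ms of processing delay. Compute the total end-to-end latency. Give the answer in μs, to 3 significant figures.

116000 μs

Transmission delay per hop = L/R = 992/33000000000 = 0.0300606 μs; 4 hops → 0.120242 μs.
Propagation delays (d/s per hop): 50000, 30700, 31522.8, 0.07 μs; sum = 112223 μs.
Processing at 3 router(s): 3 × 1.1 ms = 3300 μs.
End-to-end = 116000 μs.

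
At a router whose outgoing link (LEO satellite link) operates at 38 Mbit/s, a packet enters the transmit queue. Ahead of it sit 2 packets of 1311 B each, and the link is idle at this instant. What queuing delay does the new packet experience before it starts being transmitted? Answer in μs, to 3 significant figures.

552 μs

Each queued packet: L/R = 10488/38000000 = 276 μs.
2 queued → 552 μs.
Queuing delay = 552 μs.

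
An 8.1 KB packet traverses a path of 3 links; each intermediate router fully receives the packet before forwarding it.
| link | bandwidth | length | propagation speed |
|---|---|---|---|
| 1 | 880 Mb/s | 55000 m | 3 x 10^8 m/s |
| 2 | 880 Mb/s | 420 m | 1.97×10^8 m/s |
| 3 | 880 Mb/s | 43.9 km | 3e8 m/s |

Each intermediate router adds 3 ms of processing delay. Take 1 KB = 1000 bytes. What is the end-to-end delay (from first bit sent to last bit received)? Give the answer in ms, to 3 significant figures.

L = 64800 bits.
Transmission delay per hop = L/R = 64800/880000000 = 0.0736364 ms; 3 hops → 0.220909 ms.
Propagation delays (d/s per hop): 0.183333, 0.00213198, 0.146333 ms; sum = 0.331799 ms.
Processing at 2 router(s): 2 × 3 ms = 6 ms.
End-to-end = 6.55 ms.

6.55 ms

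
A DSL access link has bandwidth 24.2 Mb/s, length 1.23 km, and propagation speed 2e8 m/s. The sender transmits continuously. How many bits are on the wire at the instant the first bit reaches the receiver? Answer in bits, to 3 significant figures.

Propagation delay = 1230 / 200000000 = 6.15e-06 s.
BDP = R × t_prop = 24200000 × 6.15e-06 = 148.83 bits.

149 bits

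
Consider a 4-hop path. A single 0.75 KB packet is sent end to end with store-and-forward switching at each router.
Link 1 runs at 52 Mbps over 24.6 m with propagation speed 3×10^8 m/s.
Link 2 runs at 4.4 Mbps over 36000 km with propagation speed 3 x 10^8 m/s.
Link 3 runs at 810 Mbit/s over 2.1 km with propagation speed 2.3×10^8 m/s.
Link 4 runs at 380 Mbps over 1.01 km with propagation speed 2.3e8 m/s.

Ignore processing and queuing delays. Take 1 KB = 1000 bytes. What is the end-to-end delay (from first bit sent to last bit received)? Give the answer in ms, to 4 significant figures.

L = 6000 bits.
Transmission delays (L/R per hop): 0.115385, 1.36364, 0.00740741, 0.0157895 ms; sum = 1.50222 ms.
Propagation delays (d/s per hop): 8.2e-05, 120, 0.00913043, 0.0043913 ms; sum = 120.014 ms.
End-to-end = 121.5 ms.

121.5 ms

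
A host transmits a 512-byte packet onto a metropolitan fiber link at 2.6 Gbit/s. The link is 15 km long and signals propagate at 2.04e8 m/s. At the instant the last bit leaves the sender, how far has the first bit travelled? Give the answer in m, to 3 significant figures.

321 m

t_tx = L/R = 4096/2600000000 = 1.57538e-06 s.
Distance = s × t_tx = 204000000 × 1.57538e-06 = 321 m.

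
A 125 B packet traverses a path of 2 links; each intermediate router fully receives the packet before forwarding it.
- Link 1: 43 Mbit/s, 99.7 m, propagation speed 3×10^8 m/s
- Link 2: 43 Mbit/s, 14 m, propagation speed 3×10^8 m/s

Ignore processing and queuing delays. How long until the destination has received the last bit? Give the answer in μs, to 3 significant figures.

46.9 μs

L = 125 × 8 = 1000 bits.
Transmission delay per hop = L/R = 1000/43000000 = 23.2558 μs; 2 hops → 46.5116 μs.
Propagation delays (d/s per hop): 0.332333, 0.0466667 μs; sum = 0.379 μs.
End-to-end = 46.9 μs.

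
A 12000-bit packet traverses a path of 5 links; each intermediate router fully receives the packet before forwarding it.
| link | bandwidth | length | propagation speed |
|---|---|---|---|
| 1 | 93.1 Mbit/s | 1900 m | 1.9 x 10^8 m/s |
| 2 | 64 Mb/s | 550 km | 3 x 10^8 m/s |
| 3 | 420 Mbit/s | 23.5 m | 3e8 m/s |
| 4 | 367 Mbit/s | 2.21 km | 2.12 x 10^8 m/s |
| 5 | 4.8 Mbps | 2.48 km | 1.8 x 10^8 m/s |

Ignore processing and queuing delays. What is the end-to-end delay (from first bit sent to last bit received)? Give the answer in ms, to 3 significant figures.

4.75 ms

Transmission delays (L/R per hop): 0.128894, 0.1875, 0.0285714, 0.0326975, 2.5 ms; sum = 2.87766 ms.
Propagation delays (d/s per hop): 0.01, 1.83333, 7.83333e-05, 0.0104245, 0.0137778 ms; sum = 1.86761 ms.
End-to-end = 4.75 ms.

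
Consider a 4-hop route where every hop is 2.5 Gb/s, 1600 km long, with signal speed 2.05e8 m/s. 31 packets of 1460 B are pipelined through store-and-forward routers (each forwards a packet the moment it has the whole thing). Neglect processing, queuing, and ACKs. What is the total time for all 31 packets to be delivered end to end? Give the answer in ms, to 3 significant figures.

31.4 ms

Per-hop transmission t_tx = L/R = 11680/2500000000 = 0.004672 ms.
Per-hop propagation t_prop = 1600000/2.05e+08 = 7.80488 ms.
Pipeline fill: first packet needs 4·t_tx to clear all hops; remaining 30 packets each add one t_tx.
Total = (4+31-1)·t_tx + 4·t_prop = 34·0.004672 + 4·7.80488 = 31.4 ms.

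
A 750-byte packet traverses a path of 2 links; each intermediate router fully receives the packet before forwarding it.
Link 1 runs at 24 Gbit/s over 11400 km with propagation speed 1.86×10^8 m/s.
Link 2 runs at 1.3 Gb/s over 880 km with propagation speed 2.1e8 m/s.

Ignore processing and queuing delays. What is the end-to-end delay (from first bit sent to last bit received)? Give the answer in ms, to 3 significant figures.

L = 750 × 8 = 6000 bits.
Transmission delays (L/R per hop): 0.00025, 0.00461538 ms; sum = 0.00486538 ms.
Propagation delays (d/s per hop): 61.2903, 4.19048 ms; sum = 65.4808 ms.
End-to-end = 65.5 ms.

65.5 ms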